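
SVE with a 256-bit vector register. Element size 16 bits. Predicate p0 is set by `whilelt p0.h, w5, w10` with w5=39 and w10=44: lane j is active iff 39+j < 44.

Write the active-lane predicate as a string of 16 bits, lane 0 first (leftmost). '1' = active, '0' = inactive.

predicate = 1111100000000000

register lanes = 256/16 = 16
p0[j] = (39+j < 44); true for j=0..4 → 5 lanes set
bits (lane 0 leftmost): 1111100000000000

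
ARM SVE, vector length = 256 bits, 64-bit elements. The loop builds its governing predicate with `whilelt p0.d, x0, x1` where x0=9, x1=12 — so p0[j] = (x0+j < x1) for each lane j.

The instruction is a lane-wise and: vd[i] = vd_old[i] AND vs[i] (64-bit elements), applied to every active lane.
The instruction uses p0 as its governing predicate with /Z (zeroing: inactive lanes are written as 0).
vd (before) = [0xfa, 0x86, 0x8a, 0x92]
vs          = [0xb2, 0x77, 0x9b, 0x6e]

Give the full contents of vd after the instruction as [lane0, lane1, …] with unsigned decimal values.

lane count: 256 div 64 = 4
p0[j] = (9+j < 12); true for j=0..2 → 3 lanes set
lane  0: and(0xfa,0xb2) ⇒ 0xb2
lane  1: and(0x86,0x77) ⇒ 0x06
lane  2: and(0x8a,0x9b) ⇒ 0x8a
lane  3: tail/zero ⇒ 0x00

vd = [178, 6, 138, 0]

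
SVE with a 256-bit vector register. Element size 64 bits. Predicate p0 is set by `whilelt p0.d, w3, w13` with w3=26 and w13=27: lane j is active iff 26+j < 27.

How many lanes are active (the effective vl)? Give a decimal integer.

lane count: 256 div 64 = 4
whilelt: lane j active iff 26+j < 27 → j < 1 → 1 active

vl = 1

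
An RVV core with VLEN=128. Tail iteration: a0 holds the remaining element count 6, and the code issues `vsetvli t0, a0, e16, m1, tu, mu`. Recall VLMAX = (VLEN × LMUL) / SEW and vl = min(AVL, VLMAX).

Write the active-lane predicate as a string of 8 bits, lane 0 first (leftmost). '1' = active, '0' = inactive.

predicate = 11111100

VLMAX = (128 × 1) / 16 = 8 lanes
AVL=6 ≤ VLMAX=8, so vl = 6
bits (lane 0 leftmost): 11111100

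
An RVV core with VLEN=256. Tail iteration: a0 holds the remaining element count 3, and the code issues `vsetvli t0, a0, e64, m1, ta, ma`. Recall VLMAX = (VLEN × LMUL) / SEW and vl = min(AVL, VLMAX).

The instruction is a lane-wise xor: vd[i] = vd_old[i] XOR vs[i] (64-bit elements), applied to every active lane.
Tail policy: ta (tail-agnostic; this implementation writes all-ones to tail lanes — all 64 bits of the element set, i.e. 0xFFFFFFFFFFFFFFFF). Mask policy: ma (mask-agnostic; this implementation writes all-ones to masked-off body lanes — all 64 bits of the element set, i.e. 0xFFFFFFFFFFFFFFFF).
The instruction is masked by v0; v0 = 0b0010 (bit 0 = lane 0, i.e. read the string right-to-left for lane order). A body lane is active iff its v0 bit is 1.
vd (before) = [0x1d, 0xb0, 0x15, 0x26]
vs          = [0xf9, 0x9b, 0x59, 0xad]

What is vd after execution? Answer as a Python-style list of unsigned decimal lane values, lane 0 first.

vd = [18446744073709551615, 43, 18446744073709551615, 18446744073709551615]

VLMAX = (256 × 1) / 64 = 4 lanes
AVL=3 ≤ VLMAX=4, so vl = 3
lane  0: mask-off/ones ⇒ 0xffffffffffffffff
lane  1: xor(0xb0,0x9b) ⇒ 0x2b
lane  2: mask-off/ones ⇒ 0xffffffffffffffff
lane  3: tail/ones ⇒ 0xffffffffffffffff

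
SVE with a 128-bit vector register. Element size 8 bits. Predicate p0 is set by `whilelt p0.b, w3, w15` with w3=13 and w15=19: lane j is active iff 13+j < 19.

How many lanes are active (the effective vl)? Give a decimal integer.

register lanes = 128/8 = 16
p0[j] = (13+j < 19); true for j=0..5 → 6 lanes set

vl = 6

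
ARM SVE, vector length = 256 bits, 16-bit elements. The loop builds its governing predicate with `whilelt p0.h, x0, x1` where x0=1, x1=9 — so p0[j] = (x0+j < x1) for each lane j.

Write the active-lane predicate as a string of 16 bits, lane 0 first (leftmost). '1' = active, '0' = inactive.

256-bit reg / 16-bit elem → 16 lanes
whilelt: lane j active iff 1+j < 9 → j < 8 → 8 active
bits (lane 0 leftmost): 1111111100000000

predicate = 1111111100000000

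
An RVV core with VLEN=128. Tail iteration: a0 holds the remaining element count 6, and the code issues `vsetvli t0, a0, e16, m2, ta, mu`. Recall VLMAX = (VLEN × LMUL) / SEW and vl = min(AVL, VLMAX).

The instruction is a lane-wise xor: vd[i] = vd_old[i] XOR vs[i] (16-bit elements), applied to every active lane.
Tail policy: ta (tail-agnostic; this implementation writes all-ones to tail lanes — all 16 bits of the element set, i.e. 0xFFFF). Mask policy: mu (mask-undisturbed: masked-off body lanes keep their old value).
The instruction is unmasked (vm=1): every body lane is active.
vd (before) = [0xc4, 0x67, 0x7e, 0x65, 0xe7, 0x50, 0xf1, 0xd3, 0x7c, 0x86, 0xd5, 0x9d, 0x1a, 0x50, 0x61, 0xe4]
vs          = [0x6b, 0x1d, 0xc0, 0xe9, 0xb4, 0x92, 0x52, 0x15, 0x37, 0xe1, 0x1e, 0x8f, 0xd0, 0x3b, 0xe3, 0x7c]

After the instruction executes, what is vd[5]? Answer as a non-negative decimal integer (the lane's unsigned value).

lanes per group: 128·2/16 = 16
vl ← min(6, 16) = 6
  i=0: xor(0xc4,0x6b) → 175
  i=1: xor(0x67,0x1d) → 122
  i=2: xor(0x7e,0xc0) → 190
  i=3: xor(0x65,0xe9) → 140
  i=4: xor(0xe7,0xb4) → 83
  i=5: xor(0x50,0x92) → 194
  i=6: tail/ones → 65535
  i=7: tail/ones → 65535
  i=8: tail/ones → 65535
  i=9: tail/ones → 65535
  i=10: tail/ones → 65535
  i=11: tail/ones → 65535
  i=12: tail/ones → 65535
  i=13: tail/ones → 65535
  i=14: tail/ones → 65535
  i=15: tail/ones → 65535

vd[5] = 194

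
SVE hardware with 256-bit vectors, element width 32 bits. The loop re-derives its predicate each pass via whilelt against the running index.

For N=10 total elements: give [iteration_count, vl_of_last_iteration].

lane count: 256 div 32 = 8
10 elements at 8/iter → 2 passes, remainder 2 on the last

[iterations, last_vl] = [2, 2]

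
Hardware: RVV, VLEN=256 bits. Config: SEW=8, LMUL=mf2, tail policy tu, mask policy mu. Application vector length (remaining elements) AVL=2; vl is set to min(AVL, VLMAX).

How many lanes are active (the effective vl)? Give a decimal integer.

vl = 2

VLMAX = VLEN×LMUL/SEW = 256×1/2/8 = 16
vl ← min(2, 16) = 2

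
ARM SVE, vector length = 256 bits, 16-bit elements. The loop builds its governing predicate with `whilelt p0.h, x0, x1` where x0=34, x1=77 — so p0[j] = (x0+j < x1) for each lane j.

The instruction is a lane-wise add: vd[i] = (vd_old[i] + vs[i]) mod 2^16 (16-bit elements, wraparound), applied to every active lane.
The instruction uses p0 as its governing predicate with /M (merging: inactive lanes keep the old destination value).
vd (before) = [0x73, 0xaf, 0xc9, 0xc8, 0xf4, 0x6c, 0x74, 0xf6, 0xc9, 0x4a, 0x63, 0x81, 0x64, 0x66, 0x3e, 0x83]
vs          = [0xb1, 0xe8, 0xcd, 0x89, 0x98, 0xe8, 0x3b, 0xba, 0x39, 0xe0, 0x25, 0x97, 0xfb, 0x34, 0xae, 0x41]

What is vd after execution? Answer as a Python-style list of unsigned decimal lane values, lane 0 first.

256-bit reg / 16-bit elem → 16 lanes
p0[j] = (34+j < 77); true for j=0..15 → 16 lanes set
vd[0] add(0x73,0xb1) -> 0x124
vd[1] add(0xaf,0xe8) -> 0x197
vd[2] add(0xc9,0xcd) -> 0x196
vd[3] add(0xc8,0x89) -> 0x151
vd[4] add(0xf4,0x98) -> 0x18c
vd[5] add(0x6c,0xe8) -> 0x154
vd[6] add(0x74,0x3b) -> 0xaf
vd[7] add(0xf6,0xba) -> 0x1b0
vd[8] add(0xc9,0x39) -> 0x102
vd[9] add(0x4a,0xe0) -> 0x12a
vd[10] add(0x63,0x25) -> 0x88
vd[11] add(0x81,0x97) -> 0x118
vd[12] add(0x64,0xfb) -> 0x15f
vd[13] add(0x66,0x34) -> 0x9a
vd[14] add(0x3e,0xae) -> 0xec
vd[15] add(0x83,0x41) -> 0xc4

vd = [292, 407, 406, 337, 396, 340, 175, 432, 258, 298, 136, 280, 351, 154, 236, 196]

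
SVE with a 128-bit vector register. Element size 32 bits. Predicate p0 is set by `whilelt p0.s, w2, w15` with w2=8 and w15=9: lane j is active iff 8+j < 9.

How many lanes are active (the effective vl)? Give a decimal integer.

lane count: 128 div 32 = 4
active while 8+j < 9, i.e. j ∈ [0,1) capped at 4 ⇒ 1

vl = 1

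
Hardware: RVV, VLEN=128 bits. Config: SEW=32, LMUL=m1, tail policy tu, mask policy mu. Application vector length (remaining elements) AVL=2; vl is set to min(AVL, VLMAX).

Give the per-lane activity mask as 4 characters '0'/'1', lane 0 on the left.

predicate = 1100

VLMAX = VLEN×LMUL/SEW = 128×1/32 = 4
vl ← min(2, 4) = 2
bits (lane 0 leftmost): 1100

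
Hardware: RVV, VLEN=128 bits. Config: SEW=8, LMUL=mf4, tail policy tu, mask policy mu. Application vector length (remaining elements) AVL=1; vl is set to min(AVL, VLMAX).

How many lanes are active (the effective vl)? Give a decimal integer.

lanes per group: 128·1/4/8 = 4
vl ← min(1, 4) = 1

vl = 1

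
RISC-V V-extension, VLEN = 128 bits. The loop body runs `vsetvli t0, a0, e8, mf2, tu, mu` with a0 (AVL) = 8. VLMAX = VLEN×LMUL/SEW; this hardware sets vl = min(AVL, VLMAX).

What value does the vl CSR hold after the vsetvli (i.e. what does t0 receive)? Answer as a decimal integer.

vl = 8

VLMAX = (128 × 1/2) / 8 = 8 lanes
vl ← min(8, 8) = 8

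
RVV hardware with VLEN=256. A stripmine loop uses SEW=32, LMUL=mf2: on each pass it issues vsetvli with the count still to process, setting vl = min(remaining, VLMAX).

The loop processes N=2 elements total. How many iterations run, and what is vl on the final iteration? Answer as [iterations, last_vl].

VLMAX = VLEN×LMUL/SEW = 256×1/2/32 = 4
2 elements at 4/iter → 1 passes, remainder 2 on the last

[iterations, last_vl] = [1, 2]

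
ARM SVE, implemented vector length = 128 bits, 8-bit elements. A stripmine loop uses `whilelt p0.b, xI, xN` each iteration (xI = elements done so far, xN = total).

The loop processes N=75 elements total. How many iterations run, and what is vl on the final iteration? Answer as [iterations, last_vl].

lane count: 128 div 8 = 16
N=75: ⌈75/16⌉ = 5 iters; last vl = 75 − 4×16 = 11

[iterations, last_vl] = [5, 11]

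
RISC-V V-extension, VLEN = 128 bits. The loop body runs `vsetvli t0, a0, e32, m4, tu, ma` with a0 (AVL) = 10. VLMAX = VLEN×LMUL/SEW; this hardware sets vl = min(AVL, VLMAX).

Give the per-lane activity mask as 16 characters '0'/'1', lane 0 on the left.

predicate = 1111111111000000

VLMAX = (128 × 4) / 32 = 16 lanes
vl = min(AVL, VLMAX) = min(10, 16) = 10
bits (lane 0 leftmost): 1111111111000000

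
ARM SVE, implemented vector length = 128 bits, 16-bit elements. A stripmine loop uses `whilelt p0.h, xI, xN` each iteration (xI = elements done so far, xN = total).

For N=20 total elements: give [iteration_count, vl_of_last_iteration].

register lanes = 128/16 = 8
N=20: ⌈20/8⌉ = 3 iters; last vl = 20 − 2×8 = 4

[iterations, last_vl] = [3, 4]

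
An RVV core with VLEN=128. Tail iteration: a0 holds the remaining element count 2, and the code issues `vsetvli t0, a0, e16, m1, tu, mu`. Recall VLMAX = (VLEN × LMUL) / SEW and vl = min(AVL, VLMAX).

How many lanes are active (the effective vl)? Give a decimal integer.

vl = 2

lanes per group: 128·1/16 = 8
AVL=2 ≤ VLMAX=8, so vl = 2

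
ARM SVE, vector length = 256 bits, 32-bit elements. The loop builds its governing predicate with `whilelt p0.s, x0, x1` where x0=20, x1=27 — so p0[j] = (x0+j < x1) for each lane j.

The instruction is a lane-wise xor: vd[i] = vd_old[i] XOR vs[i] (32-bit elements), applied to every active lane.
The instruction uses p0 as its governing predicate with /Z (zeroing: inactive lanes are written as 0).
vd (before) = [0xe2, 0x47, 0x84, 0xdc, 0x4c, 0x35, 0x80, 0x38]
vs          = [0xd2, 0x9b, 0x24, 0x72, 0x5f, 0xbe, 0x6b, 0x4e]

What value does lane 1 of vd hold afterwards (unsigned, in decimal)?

lane count: 256 div 32 = 8
whilelt: lane j active iff 20+j < 27 → j < 7 → 7 active
  i=0: xor(0xe2,0xd2) → 48
  i=1: xor(0x47,0x9b) → 220
  i=2: xor(0x84,0x24) → 160
  i=3: xor(0xdc,0x72) → 174
  i=4: xor(0x4c,0x5f) → 19
  i=5: xor(0x35,0xbe) → 139
  i=6: xor(0x80,0x6b) → 235
  i=7: tail/zero → 0

vd[1] = 220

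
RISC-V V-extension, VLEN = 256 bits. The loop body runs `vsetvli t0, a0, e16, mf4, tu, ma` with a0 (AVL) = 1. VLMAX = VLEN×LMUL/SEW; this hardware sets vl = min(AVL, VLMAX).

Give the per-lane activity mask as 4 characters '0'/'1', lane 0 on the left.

VLMAX = VLEN×LMUL/SEW = 256×1/4/16 = 4
vl = min(AVL, VLMAX) = min(1, 4) = 1
bits (lane 0 leftmost): 1000

predicate = 1000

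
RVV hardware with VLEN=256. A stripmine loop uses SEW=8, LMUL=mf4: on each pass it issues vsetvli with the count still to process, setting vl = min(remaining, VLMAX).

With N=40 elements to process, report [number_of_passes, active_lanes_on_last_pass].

VLMAX = VLEN×LMUL/SEW = 256×1/4/8 = 8
N=40: ⌈40/8⌉ = 5 iters; last vl = 40 − 4×8 = 8

[iterations, last_vl] = [5, 8]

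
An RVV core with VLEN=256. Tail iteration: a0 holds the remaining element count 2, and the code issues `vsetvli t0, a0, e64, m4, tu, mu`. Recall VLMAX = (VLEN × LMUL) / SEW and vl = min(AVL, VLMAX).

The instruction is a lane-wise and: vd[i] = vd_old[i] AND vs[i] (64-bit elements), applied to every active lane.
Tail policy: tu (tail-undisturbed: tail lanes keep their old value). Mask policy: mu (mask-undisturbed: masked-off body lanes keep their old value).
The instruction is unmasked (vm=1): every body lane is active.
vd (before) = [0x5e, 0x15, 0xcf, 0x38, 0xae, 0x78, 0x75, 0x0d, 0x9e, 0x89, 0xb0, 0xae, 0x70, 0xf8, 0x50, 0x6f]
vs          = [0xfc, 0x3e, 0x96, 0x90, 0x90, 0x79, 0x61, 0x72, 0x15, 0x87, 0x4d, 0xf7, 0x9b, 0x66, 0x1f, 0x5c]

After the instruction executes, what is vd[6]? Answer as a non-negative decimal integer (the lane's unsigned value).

lanes per group: 256·4/64 = 16
vl ← min(2, 16) = 2
vd[0] and(0x5e,0xfc) -> 0x5c
vd[1] and(0x15,0x3e) -> 0x14
vd[2] tail/keep -> 0xcf
vd[3] tail/keep -> 0x38
vd[4] tail/keep -> 0xae
vd[5] tail/keep -> 0x78
vd[6] tail/keep -> 0x75
vd[7] tail/keep -> 0x0d
vd[8] tail/keep -> 0x9e
vd[9] tail/keep -> 0x89
vd[10] tail/keep -> 0xb0
vd[11] tail/keep -> 0xae
vd[12] tail/keep -> 0x70
vd[13] tail/keep -> 0xf8
vd[14] tail/keep -> 0x50
vd[15] tail/keep -> 0x6f

vd[6] = 117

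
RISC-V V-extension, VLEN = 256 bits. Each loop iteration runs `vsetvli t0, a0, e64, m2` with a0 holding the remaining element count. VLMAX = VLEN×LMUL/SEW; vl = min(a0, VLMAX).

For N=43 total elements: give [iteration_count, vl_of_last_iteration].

[iterations, last_vl] = [6, 3]

VLMAX = VLEN×LMUL/SEW = 256×2/64 = 8
iterations = ceil(43/8) = 6; final-pass vl = 3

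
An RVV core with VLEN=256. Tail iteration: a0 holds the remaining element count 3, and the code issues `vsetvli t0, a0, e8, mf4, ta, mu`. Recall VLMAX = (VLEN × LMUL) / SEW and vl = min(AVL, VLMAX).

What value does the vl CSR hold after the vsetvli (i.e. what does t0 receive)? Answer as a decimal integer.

lanes per group: 256·1/4/8 = 8
vl = min(AVL, VLMAX) = min(3, 8) = 3

vl = 3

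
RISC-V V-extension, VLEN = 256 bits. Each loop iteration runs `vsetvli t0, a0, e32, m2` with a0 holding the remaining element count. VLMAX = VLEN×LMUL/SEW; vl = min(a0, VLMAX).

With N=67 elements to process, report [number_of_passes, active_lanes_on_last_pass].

VLMAX = VLEN×LMUL/SEW = 256×2/32 = 16
N=67: ⌈67/16⌉ = 5 iters; last vl = 67 − 4×16 = 3

[iterations, last_vl] = [5, 3]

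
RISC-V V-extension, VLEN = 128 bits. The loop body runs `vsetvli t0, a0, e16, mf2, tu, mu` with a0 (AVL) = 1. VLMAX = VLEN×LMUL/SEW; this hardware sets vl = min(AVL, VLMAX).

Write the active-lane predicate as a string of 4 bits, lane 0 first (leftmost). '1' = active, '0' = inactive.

predicate = 1000

lanes per group: 128·1/2/16 = 4
AVL=1 ≤ VLMAX=4, so vl = 1
bits (lane 0 leftmost): 1000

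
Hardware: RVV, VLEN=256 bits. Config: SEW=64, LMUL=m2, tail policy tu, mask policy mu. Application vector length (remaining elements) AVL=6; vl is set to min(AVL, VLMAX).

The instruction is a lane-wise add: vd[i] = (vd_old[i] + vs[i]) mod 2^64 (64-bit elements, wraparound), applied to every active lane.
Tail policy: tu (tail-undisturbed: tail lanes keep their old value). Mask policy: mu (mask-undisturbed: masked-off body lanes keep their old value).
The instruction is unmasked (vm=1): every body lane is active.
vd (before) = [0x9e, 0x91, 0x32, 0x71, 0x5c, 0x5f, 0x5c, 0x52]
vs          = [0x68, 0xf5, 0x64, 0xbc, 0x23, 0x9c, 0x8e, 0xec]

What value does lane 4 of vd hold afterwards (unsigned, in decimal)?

lanes per group: 256·2/64 = 8
vl ← min(6, 8) = 6
[0] add(0x9e,0x68) = 0x106
[1] add(0x91,0xf5) = 0x186
[2] add(0x32,0x64) = 0x96
[3] add(0x71,0xbc) = 0x12d
[4] add(0x5c,0x23) = 0x7f
[5] add(0x5f,0x9c) = 0xfb
[6] tail/keep = 0x5c
[7] tail/keep = 0x52

vd[4] = 127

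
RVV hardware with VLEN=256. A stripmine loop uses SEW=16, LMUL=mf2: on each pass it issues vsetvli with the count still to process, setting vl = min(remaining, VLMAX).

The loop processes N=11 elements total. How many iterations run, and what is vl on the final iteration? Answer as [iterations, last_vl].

VLMAX = (256 × 1/2) / 16 = 8 lanes
iterations = ceil(11/8) = 2; final-pass vl = 3

[iterations, last_vl] = [2, 3]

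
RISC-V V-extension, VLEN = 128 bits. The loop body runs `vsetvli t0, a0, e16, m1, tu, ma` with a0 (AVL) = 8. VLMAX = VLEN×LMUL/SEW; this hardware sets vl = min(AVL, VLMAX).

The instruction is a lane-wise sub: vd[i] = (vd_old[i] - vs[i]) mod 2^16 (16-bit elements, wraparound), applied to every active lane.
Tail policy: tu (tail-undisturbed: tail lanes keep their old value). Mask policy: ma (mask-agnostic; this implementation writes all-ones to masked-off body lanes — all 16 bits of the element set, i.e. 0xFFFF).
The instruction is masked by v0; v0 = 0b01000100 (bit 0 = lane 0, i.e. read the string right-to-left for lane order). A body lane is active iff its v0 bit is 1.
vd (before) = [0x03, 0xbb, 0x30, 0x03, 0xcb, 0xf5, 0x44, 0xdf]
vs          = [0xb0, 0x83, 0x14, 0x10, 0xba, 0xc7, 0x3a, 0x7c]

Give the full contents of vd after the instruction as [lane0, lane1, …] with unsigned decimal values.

lanes per group: 128·1/16 = 8
AVL=8 ≤ VLMAX=8, so vl = 8
  i=0: mask-off/ones → 65535
  i=1: mask-off/ones → 65535
  i=2: sub(0x30,0x14) → 28
  i=3: mask-off/ones → 65535
  i=4: mask-off/ones → 65535
  i=5: mask-off/ones → 65535
  i=6: sub(0x44,0x3a) → 10
  i=7: mask-off/ones → 65535

vd = [65535, 65535, 28, 65535, 65535, 65535, 10, 65535]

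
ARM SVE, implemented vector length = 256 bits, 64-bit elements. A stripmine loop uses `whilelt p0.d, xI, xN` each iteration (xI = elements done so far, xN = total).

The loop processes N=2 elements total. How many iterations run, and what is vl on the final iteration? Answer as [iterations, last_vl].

[iterations, last_vl] = [1, 2]

lane count: 256 div 64 = 4
2 elements at 4/iter → 1 passes, remainder 2 on the last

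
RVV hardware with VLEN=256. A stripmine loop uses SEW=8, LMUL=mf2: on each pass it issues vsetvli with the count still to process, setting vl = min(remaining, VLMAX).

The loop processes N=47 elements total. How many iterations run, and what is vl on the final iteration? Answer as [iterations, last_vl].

VLMAX = VLEN×LMUL/SEW = 256×1/2/8 = 16
iterations = ceil(47/16) = 3; final-pass vl = 15

[iterations, last_vl] = [3, 15]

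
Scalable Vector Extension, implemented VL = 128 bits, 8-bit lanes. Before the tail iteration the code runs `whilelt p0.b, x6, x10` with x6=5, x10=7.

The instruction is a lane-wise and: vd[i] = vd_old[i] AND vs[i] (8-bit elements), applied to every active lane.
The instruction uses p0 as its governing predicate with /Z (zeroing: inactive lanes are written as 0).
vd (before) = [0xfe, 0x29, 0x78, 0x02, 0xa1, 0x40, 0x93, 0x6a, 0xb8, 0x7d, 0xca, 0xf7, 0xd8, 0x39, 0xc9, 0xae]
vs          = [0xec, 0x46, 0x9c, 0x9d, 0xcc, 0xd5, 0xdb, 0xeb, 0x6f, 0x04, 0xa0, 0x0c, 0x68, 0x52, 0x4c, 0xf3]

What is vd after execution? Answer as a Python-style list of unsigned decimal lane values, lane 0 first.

register lanes = 128/8 = 16
active while 5+j < 7, i.e. j ∈ [0,2) capped at 16 ⇒ 2
vd[0] and(0xfe,0xec) -> 0xec
vd[1] and(0x29,0x46) -> 0x00
vd[2] tail/zero -> 0x00
vd[3] tail/zero -> 0x00
vd[4] tail/zero -> 0x00
vd[5] tail/zero -> 0x00
vd[6] tail/zero -> 0x00
vd[7] tail/zero -> 0x00
vd[8] tail/zero -> 0x00
vd[9] tail/zero -> 0x00
vd[10] tail/zero -> 0x00
vd[11] tail/zero -> 0x00
vd[12] tail/zero -> 0x00
vd[13] tail/zero -> 0x00
vd[14] tail/zero -> 0x00
vd[15] tail/zero -> 0x00

vd = [236, 0, 0, 0, 0, 0, 0, 0, 0, 0, 0, 0, 0, 0, 0, 0]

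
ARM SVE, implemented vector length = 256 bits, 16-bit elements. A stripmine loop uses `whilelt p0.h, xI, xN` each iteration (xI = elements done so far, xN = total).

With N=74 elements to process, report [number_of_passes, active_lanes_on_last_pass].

lane count: 256 div 16 = 16
74 elements at 16/iter → 5 passes, remainder 10 on the last

[iterations, last_vl] = [5, 10]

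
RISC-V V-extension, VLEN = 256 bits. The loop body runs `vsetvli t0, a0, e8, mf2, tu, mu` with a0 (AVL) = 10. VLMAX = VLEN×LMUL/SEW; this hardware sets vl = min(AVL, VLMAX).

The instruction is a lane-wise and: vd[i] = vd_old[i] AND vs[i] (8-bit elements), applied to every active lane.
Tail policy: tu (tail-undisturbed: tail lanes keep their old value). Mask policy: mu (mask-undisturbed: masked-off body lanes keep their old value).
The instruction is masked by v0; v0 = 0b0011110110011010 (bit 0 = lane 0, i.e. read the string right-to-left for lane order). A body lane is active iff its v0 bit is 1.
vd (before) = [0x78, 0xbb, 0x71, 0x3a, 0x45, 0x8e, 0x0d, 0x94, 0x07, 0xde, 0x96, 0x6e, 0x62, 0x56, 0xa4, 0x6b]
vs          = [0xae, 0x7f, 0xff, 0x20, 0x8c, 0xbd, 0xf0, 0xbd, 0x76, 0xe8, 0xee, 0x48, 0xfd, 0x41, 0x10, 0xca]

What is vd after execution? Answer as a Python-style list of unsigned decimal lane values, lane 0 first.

lanes per group: 256·1/2/8 = 16
vl = min(AVL, VLMAX) = min(10, 16) = 10
[0] mask-off/keep = 0x78
[1] and(0xbb,0x7f) = 0x3b
[2] mask-off/keep = 0x71
[3] and(0x3a,0x20) = 0x20
[4] and(0x45,0x8c) = 0x04
[5] mask-off/keep = 0x8e
[6] mask-off/keep = 0x0d
[7] and(0x94,0xbd) = 0x94
[8] and(0x07,0x76) = 0x06
[9] mask-off/keep = 0xde
[10] tail/keep = 0x96
[11] tail/keep = 0x6e
[12] tail/keep = 0x62
[13] tail/keep = 0x56
[14] tail/keep = 0xa4
[15] tail/keep = 0x6b

vd = [120, 59, 113, 32, 4, 142, 13, 148, 6, 222, 150, 110, 98, 86, 164, 107]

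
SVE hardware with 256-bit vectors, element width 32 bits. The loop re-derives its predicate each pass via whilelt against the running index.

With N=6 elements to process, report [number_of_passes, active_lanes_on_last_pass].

lane count: 256 div 32 = 8
iterations = ceil(6/8) = 1; final-pass vl = 6

[iterations, last_vl] = [1, 6]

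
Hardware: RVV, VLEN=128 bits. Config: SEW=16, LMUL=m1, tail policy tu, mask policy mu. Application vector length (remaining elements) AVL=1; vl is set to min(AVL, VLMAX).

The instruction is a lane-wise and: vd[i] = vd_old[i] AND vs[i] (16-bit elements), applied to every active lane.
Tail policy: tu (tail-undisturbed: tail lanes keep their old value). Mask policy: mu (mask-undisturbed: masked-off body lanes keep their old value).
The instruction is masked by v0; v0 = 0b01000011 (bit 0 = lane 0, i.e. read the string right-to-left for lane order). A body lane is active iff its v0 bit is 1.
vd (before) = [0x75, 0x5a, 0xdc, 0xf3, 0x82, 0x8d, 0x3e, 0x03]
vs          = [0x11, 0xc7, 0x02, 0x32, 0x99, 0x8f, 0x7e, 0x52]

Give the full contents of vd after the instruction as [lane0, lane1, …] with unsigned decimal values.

lanes per group: 128·1/16 = 8
vl = min(AVL, VLMAX) = min(1, 8) = 1
vd[0] and(0x75,0x11) -> 0x11
vd[1] tail/keep -> 0x5a
vd[2] tail/keep -> 0xdc
vd[3] tail/keep -> 0xf3
vd[4] tail/keep -> 0x82
vd[5] tail/keep -> 0x8d
vd[6] tail/keep -> 0x3e
vd[7] tail/keep -> 0x03

vd = [17, 90, 220, 243, 130, 141, 62, 3]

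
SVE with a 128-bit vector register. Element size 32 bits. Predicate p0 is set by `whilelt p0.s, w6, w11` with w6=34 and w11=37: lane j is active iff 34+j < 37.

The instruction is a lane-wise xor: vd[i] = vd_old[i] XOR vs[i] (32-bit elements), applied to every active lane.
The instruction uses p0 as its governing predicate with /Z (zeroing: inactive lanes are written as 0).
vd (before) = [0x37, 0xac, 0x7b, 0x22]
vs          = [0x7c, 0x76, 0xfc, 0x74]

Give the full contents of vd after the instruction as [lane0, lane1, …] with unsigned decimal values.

vd = [75, 218, 135, 0]

lane count: 128 div 32 = 4
whilelt: lane j active iff 34+j < 37 → j < 3 → 3 active
vd[0] xor(0x37,0x7c) -> 0x4b
vd[1] xor(0xac,0x76) -> 0xda
vd[2] xor(0x7b,0xfc) -> 0x87
vd[3] tail/zero -> 0x00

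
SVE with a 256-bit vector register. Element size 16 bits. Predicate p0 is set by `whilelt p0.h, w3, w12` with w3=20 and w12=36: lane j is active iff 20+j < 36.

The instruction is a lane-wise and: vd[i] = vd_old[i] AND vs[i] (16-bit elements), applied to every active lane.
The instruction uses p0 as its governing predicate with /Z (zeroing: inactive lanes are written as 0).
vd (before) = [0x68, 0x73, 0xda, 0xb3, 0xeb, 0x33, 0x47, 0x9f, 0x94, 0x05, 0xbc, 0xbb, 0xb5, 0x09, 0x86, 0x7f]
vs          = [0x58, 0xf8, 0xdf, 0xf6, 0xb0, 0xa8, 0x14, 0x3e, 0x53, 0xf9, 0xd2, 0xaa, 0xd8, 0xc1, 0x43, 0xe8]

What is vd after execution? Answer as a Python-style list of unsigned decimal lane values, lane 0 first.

register lanes = 256/16 = 16
p0[j] = (20+j < 36); true for j=0..15 → 16 lanes set
vd[0] and(0x68,0x58) -> 0x48
vd[1] and(0x73,0xf8) -> 0x70
vd[2] and(0xda,0xdf) -> 0xda
vd[3] and(0xb3,0xf6) -> 0xb2
vd[4] and(0xeb,0xb0) -> 0xa0
vd[5] and(0x33,0xa8) -> 0x20
vd[6] and(0x47,0x14) -> 0x04
vd[7] and(0x9f,0x3e) -> 0x1e
vd[8] and(0x94,0x53) -> 0x10
vd[9] and(0x05,0xf9) -> 0x01
vd[10] and(0xbc,0xd2) -> 0x90
vd[11] and(0xbb,0xaa) -> 0xaa
vd[12] and(0xb5,0xd8) -> 0x90
vd[13] and(0x09,0xc1) -> 0x01
vd[14] and(0x86,0x43) -> 0x02
vd[15] and(0x7f,0xe8) -> 0x68

vd = [72, 112, 218, 178, 160, 32, 4, 30, 16, 1, 144, 170, 144, 1, 2, 104]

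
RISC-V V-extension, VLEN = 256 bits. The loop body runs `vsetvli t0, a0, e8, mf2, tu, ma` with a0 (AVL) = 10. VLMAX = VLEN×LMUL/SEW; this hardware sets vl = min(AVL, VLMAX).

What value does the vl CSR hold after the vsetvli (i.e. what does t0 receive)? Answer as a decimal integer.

VLMAX = (256 × 1/2) / 8 = 16 lanes
vl = min(AVL, VLMAX) = min(10, 16) = 10

vl = 10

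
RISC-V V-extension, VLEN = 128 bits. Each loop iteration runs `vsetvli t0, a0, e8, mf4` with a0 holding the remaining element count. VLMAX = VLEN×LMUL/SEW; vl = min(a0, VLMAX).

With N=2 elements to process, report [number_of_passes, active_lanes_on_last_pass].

[iterations, last_vl] = [1, 2]

lanes per group: 128·1/4/8 = 4
2 elements at 4/iter → 1 passes, remainder 2 on the last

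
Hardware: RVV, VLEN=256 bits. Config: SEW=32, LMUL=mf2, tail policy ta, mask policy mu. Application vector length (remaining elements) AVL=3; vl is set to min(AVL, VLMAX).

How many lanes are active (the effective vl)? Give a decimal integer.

vl = 3

VLMAX = (256 × 1/2) / 32 = 4 lanes
vl = min(AVL, VLMAX) = min(3, 4) = 3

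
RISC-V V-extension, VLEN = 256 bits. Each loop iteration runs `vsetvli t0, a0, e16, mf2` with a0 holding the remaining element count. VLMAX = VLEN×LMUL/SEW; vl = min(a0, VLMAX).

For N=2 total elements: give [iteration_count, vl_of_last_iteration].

VLMAX = (256 × 1/2) / 16 = 8 lanes
2 elements at 8/iter → 1 passes, remainder 2 on the last

[iterations, last_vl] = [1, 2]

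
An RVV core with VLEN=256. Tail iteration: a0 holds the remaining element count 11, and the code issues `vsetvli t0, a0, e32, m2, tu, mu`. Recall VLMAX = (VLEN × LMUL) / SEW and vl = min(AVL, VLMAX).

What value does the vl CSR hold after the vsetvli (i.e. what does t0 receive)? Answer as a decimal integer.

lanes per group: 256·2/32 = 16
vl ← min(11, 16) = 11

vl = 11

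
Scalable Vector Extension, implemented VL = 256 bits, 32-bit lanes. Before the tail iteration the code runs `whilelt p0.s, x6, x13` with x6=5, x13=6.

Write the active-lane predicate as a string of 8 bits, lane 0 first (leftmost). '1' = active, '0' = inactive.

256-bit reg / 32-bit elem → 8 lanes
active while 5+j < 6, i.e. j ∈ [0,1) capped at 8 ⇒ 1
bits (lane 0 leftmost): 10000000

predicate = 10000000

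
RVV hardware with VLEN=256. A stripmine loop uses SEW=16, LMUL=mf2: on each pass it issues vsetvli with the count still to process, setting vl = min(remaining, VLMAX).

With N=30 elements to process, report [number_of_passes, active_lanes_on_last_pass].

[iterations, last_vl] = [4, 6]

VLMAX = (256 × 1/2) / 16 = 8 lanes
N=30: ⌈30/8⌉ = 4 iters; last vl = 30 − 3×8 = 6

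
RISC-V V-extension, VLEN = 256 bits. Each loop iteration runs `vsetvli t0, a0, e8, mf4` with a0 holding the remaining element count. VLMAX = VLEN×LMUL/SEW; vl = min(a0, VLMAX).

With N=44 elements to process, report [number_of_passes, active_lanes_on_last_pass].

[iterations, last_vl] = [6, 4]

lanes per group: 256·1/4/8 = 8
44 elements at 8/iter → 6 passes, remainder 4 on the last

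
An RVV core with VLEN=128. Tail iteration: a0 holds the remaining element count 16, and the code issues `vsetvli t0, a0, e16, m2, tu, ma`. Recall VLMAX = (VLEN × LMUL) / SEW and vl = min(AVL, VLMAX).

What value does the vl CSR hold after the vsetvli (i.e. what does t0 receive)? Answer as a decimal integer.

vl = 16

VLMAX = VLEN×LMUL/SEW = 128×2/16 = 16
AVL=16 ≤ VLMAX=16, so vl = 16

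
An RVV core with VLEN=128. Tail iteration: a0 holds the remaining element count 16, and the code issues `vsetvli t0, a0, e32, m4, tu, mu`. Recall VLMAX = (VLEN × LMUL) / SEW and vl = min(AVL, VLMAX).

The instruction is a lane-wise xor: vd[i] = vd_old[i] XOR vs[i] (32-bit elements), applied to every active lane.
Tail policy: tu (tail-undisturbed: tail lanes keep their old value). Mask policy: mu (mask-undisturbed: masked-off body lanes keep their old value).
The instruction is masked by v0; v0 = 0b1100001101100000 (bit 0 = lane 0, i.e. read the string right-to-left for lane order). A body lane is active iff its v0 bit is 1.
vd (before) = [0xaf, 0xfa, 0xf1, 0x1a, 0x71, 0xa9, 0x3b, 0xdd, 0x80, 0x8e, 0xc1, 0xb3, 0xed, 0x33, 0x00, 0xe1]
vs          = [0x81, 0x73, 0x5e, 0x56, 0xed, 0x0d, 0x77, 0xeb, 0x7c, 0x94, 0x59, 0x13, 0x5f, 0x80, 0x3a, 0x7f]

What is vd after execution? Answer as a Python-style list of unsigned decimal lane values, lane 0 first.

vd = [175, 250, 241, 26, 113, 164, 76, 221, 252, 26, 193, 179, 237, 51, 58, 158]

lanes per group: 128·4/32 = 16
vl = min(AVL, VLMAX) = min(16, 16) = 16
vd[0] mask-off/keep -> 0xaf
vd[1] mask-off/keep -> 0xfa
vd[2] mask-off/keep -> 0xf1
vd[3] mask-off/keep -> 0x1a
vd[4] mask-off/keep -> 0x71
vd[5] xor(0xa9,0x0d) -> 0xa4
vd[6] xor(0x3b,0x77) -> 0x4c
vd[7] mask-off/keep -> 0xdd
vd[8] xor(0x80,0x7c) -> 0xfc
vd[9] xor(0x8e,0x94) -> 0x1a
vd[10] mask-off/keep -> 0xc1
vd[11] mask-off/keep -> 0xb3
vd[12] mask-off/keep -> 0xed
vd[13] mask-off/keep -> 0x33
vd[14] xor(0x00,0x3a) -> 0x3a
vd[15] xor(0xe1,0x7f) -> 0x9e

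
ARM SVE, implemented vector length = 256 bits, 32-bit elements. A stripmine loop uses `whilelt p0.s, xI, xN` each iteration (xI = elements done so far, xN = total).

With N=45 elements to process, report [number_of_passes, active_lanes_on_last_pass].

lane count: 256 div 32 = 8
N=45: ⌈45/8⌉ = 6 iters; last vl = 45 − 5×8 = 5

[iterations, last_vl] = [6, 5]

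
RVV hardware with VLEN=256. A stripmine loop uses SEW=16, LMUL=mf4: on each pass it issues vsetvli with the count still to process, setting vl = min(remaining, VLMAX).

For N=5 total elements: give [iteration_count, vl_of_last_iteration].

[iterations, last_vl] = [2, 1]

lanes per group: 256·1/4/16 = 4
iterations = ceil(5/4) = 2; final-pass vl = 1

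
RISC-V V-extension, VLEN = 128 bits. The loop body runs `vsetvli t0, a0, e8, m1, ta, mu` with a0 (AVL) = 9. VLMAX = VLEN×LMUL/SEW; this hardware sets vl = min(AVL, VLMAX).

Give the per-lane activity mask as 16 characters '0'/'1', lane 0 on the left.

predicate = 1111111110000000

VLMAX = (128 × 1) / 8 = 16 lanes
vl = min(AVL, VLMAX) = min(9, 16) = 9
bits (lane 0 leftmost): 1111111110000000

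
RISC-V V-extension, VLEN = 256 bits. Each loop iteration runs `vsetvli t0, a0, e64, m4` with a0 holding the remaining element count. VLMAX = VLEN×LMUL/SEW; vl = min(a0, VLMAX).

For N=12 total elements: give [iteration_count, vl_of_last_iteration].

VLMAX = VLEN×LMUL/SEW = 256×4/64 = 16
iterations = ceil(12/16) = 1; final-pass vl = 12

[iterations, last_vl] = [1, 12]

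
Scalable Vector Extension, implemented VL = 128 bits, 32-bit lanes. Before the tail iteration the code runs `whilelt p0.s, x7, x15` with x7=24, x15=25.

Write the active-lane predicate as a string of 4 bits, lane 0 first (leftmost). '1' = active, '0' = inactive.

register lanes = 128/32 = 4
p0[j] = (24+j < 25); true for j=0..0 → 1 lanes set
bits (lane 0 leftmost): 1000

predicate = 1000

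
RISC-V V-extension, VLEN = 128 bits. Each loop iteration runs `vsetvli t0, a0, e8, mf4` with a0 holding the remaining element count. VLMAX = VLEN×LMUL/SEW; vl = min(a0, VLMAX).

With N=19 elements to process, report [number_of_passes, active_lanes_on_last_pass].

lanes per group: 128·1/4/8 = 4
N=19: ⌈19/4⌉ = 5 iters; last vl = 19 − 4×4 = 3

[iterations, last_vl] = [5, 3]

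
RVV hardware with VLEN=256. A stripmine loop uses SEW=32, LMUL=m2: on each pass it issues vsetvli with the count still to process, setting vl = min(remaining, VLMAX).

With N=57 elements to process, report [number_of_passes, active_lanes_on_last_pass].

VLMAX = (256 × 2) / 32 = 16 lanes
iterations = ceil(57/16) = 4; final-pass vl = 9

[iterations, last_vl] = [4, 9]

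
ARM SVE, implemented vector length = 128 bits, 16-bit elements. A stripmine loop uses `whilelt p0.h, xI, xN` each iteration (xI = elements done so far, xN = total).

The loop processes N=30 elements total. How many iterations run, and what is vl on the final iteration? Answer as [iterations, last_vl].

[iterations, last_vl] = [4, 6]

128-bit reg / 16-bit elem → 8 lanes
N=30: ⌈30/8⌉ = 4 iters; last vl = 30 − 3×8 = 6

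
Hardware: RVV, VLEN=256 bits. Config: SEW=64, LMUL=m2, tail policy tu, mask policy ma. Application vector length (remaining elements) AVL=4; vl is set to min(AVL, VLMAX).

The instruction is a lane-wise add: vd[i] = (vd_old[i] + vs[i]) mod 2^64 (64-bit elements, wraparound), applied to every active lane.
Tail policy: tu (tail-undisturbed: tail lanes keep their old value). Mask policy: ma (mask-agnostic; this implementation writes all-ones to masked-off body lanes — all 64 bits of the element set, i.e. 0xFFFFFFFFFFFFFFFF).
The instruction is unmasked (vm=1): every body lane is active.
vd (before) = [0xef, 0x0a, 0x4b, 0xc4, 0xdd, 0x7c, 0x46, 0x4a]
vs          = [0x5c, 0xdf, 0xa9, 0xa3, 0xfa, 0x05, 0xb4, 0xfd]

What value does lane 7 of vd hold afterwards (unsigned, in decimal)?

VLMAX = VLEN×LMUL/SEW = 256×2/64 = 8
vl = min(AVL, VLMAX) = min(4, 8) = 4
[0] add(0xef,0x5c) = 0x14b
[1] add(0x0a,0xdf) = 0xe9
[2] add(0x4b,0xa9) = 0xf4
[3] add(0xc4,0xa3) = 0x167
[4] tail/keep = 0xdd
[5] tail/keep = 0x7c
[6] tail/keep = 0x46
[7] tail/keep = 0x4a

vd[7] = 74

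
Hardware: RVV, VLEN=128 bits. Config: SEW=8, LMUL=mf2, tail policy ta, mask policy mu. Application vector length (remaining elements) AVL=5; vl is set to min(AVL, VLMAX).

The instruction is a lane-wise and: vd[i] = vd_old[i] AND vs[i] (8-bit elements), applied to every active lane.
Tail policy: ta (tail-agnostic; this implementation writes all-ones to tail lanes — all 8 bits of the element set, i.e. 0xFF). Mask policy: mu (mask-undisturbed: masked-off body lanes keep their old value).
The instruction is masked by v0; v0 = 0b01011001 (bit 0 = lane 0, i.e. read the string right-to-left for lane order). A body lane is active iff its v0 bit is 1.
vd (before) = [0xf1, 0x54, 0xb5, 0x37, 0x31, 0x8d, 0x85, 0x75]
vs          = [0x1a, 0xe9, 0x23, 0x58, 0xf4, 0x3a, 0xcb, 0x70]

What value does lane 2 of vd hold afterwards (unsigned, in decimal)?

VLMAX = (128 × 1/2) / 8 = 8 lanes
vl = min(AVL, VLMAX) = min(5, 8) = 5
  i=0: and(0xf1,0x1a) → 16
  i=1: mask-off/keep → 84
  i=2: mask-off/keep → 181
  i=3: and(0x37,0x58) → 16
  i=4: and(0x31,0xf4) → 48
  i=5: tail/ones → 255
  i=6: tail/ones → 255
  i=7: tail/ones → 255

vd[2] = 181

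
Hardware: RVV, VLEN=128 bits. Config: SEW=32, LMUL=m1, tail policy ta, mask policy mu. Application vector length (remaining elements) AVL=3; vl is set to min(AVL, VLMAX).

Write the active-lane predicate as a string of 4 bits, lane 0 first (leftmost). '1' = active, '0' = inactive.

VLMAX = (128 × 1) / 32 = 4 lanes
vl = min(AVL, VLMAX) = min(3, 4) = 3
bits (lane 0 leftmost): 1110

predicate = 1110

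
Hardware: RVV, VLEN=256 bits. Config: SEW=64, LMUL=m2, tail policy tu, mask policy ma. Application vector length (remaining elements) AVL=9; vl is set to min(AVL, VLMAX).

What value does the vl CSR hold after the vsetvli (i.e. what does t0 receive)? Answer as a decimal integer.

VLMAX = (256 × 2) / 64 = 8 lanes
AVL=9 > VLMAX=8, so vl = 8

vl = 8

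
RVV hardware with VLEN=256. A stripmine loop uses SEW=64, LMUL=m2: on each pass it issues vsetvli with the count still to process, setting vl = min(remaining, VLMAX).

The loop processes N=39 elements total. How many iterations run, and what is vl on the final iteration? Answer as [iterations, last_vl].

lanes per group: 256·2/64 = 8
N=39: ⌈39/8⌉ = 5 iters; last vl = 39 − 4×8 = 7

[iterations, last_vl] = [5, 7]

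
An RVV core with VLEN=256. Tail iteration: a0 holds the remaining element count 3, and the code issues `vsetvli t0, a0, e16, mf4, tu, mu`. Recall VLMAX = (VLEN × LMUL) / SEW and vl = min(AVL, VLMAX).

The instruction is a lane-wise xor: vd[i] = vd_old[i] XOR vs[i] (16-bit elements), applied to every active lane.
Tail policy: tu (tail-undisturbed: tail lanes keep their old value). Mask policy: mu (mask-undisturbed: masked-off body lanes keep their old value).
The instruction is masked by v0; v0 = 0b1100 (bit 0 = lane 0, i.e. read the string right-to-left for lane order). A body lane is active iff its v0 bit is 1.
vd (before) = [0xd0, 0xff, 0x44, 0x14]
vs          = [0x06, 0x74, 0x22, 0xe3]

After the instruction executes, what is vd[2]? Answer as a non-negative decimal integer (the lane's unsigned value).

lanes per group: 256·1/4/16 = 4
vl = min(AVL, VLMAX) = min(3, 4) = 3
vd[0] mask-off/keep -> 0xd0
vd[1] mask-off/keep -> 0xff
vd[2] xor(0x44,0x22) -> 0x66
vd[3] tail/keep -> 0x14

vd[2] = 102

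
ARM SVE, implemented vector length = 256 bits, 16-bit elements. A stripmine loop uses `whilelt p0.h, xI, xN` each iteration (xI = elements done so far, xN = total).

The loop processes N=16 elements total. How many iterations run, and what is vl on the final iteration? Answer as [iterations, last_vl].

[iterations, last_vl] = [1, 16]

256-bit reg / 16-bit elem → 16 lanes
16 elements at 16/iter → 1 passes, remainder 16 on the last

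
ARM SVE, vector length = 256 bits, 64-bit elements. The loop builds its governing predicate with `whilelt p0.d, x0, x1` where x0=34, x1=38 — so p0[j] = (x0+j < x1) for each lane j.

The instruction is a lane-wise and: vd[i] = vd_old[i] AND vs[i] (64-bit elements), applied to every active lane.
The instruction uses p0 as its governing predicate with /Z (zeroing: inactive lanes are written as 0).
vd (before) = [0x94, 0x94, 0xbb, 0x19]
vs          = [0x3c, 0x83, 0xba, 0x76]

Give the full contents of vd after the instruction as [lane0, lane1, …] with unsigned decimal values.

256-bit reg / 64-bit elem → 4 lanes
whilelt: lane j active iff 34+j < 38 → j < 4 → 4 active
  i=0: and(0x94,0x3c) → 20
  i=1: and(0x94,0x83) → 128
  i=2: and(0xbb,0xba) → 186
  i=3: and(0x19,0x76) → 16

vd = [20, 128, 186, 16]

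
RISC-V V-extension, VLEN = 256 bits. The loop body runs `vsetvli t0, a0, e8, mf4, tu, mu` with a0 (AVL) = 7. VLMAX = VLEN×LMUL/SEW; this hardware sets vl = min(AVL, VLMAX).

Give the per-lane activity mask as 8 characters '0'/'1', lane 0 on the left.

VLMAX = VLEN×LMUL/SEW = 256×1/4/8 = 8
vl = min(AVL, VLMAX) = min(7, 8) = 7
bits (lane 0 leftmost): 11111110

predicate = 11111110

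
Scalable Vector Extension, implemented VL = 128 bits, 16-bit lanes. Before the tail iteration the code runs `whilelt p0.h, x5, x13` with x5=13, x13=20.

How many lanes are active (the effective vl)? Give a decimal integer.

register lanes = 128/16 = 8
p0[j] = (13+j < 20); true for j=0..6 → 7 lanes set

vl = 7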